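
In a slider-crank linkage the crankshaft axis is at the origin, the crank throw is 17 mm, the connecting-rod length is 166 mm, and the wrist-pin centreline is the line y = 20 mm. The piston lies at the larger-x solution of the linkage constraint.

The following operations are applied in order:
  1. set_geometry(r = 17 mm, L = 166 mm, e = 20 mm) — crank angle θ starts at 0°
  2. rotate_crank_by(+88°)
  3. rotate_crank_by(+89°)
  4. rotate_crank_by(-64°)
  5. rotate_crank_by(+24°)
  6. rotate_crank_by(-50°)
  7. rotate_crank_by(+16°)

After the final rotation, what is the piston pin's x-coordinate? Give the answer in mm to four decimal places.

set_geometry: r = 17 mm, L = 166 mm, e = 20 mm; θ ← 0°
rotate_crank_by(+88°): θ ← 0° +88° = 88°
rotate_crank_by(+89°): θ ← 88° +89° = 177°
rotate_crank_by(-64°): θ ← 177° -64° = 113°
rotate_crank_by(+24°): θ ← 113° +24° = 137°
rotate_crank_by(-50°): θ ← 137° -50° = 87°
rotate_crank_by(+16°): θ ← 87° +16° = 103°
crank pin P = (r cos θ, r sin θ) = (-3.824168, 16.564291)
h = r sin θ − e = 16.564291 − 20 = -3.435709
x = r cos θ + √(L² − h²) = -3.824168 + √(27556.0 − 11.8041) = -3.824168 + 165.964442 = 162.140274

162.1403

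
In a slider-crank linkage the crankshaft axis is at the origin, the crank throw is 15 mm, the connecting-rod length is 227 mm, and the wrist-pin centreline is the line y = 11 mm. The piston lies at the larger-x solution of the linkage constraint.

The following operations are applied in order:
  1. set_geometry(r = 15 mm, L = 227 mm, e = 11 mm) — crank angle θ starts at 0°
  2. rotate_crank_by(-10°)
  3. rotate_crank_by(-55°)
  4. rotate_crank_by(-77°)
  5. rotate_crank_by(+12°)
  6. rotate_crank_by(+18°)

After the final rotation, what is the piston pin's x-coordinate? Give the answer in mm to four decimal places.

set_geometry: r = 15 mm, L = 227 mm, e = 11 mm; θ ← 0°
rotate_crank_by(-10°): θ ← 0° -10° = -10°
rotate_crank_by(-55°): θ ← -10° -55° = -65°
rotate_crank_by(-77°): θ ← -65° -77° = -142°
rotate_crank_by(+12°): θ ← -142° +12° = -130°
rotate_crank_by(+18°): θ ← -130° +18° = -112°
crank pin P = (r cos θ, r sin θ) = (-5.619099, -13.907758)
h = r sin θ − e = -13.907758 − 11 = -24.907758
x = r cos θ + √(L² − h²) = -5.619099 + √(51529.0 − 620.3964) = -5.619099 + 225.629350 = 220.010251

220.0103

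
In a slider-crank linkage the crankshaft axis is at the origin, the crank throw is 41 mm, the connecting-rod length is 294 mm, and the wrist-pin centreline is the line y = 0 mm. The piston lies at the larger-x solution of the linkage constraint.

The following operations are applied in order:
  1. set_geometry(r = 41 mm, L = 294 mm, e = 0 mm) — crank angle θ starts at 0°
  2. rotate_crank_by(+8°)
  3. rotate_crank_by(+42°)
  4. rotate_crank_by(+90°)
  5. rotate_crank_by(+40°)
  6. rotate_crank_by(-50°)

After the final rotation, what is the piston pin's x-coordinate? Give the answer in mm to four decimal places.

set_geometry: r = 41 mm, L = 294 mm, e = 0 mm; θ ← 0°
rotate_crank_by(+8°): θ ← 0° +8° = 8°
rotate_crank_by(+42°): θ ← 8° +42° = 50°
rotate_crank_by(+90°): θ ← 50° +90° = 140°
rotate_crank_by(+40°): θ ← 140° +40° = 180°
rotate_crank_by(-50°): θ ← 180° -50° = 130°
crank pin P = (r cos θ, r sin θ) = (-26.354292, 31.407822)
h = r sin θ − e = 31.407822 − 0 = 31.407822
x = r cos θ + √(L² − h²) = -26.354292 + √(86436.0 − 986.4513) = -26.354292 + 292.317548 = 265.963256

265.9633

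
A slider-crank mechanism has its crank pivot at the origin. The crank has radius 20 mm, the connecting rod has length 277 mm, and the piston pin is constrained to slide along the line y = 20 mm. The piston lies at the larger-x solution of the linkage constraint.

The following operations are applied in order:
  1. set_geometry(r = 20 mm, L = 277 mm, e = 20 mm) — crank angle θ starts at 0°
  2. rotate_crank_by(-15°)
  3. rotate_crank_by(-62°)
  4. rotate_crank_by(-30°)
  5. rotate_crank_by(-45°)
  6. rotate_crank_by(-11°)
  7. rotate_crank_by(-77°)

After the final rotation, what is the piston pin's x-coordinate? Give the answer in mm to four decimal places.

266.9870

set_geometry: r = 20 mm, L = 277 mm, e = 20 mm; θ ← 0°
rotate_crank_by(-15°): θ ← 0° -15° = -15°
rotate_crank_by(-62°): θ ← -15° -62° = -77°
rotate_crank_by(-30°): θ ← -77° -30° = -107°
rotate_crank_by(-45°): θ ← -107° -45° = -152°
rotate_crank_by(-11°): θ ← -152° -11° = -163°
rotate_crank_by(-77°): θ ← -163° -77° = -240°
crank pin P = (r cos θ, r sin θ) = (-10.000000, 17.320508)
h = r sin θ − e = 17.320508 − 20 = -2.679492
x = r cos θ + √(L² − h²) = -10.000000 + √(76729.0 − 7.1797) = -10.000000 + 276.987040 = 266.987040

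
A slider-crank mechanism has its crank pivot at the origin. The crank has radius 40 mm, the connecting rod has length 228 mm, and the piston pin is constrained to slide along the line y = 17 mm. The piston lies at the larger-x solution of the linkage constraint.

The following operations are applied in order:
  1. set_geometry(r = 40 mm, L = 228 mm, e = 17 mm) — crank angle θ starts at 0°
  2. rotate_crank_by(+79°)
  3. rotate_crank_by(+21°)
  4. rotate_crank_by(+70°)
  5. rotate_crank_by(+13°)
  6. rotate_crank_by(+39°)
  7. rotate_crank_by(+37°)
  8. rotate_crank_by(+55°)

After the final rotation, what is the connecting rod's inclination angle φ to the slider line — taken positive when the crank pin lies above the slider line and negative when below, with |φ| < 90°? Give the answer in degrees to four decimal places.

-11.5815

set_geometry: r = 40 mm, L = 228 mm, e = 17 mm; θ ← 0°
rotate_crank_by(+79°): θ ← 0° +79° = 79°
rotate_crank_by(+21°): θ ← 79° +21° = 100°
rotate_crank_by(+70°): θ ← 100° +70° = 170°
rotate_crank_by(+13°): θ ← 170° +13° = 183°
rotate_crank_by(+39°): θ ← 183° +39° = 222°
rotate_crank_by(+37°): θ ← 222° +37° = 259°
rotate_crank_by(+55°): θ ← 259° +55° = 314°
crank pin P = (r cos θ, r sin θ) = (27.786335, -28.773592)
h = r sin θ − e = -28.773592 − 17 = -45.773592
sin φ = h / L = -45.773592 / 228 = -0.20076137
φ = arcsin(-0.20076137) = -11.581485°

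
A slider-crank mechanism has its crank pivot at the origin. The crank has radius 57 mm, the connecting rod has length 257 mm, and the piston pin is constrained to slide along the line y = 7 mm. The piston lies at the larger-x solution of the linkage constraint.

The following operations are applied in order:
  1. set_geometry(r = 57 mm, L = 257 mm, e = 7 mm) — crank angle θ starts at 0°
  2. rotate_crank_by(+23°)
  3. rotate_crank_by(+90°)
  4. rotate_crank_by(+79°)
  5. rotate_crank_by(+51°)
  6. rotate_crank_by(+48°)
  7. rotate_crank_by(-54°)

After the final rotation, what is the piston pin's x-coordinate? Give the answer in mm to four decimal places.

220.0442

set_geometry: r = 57 mm, L = 257 mm, e = 7 mm; θ ← 0°
rotate_crank_by(+23°): θ ← 0° +23° = 23°
rotate_crank_by(+90°): θ ← 23° +90° = 113°
rotate_crank_by(+79°): θ ← 113° +79° = 192°
rotate_crank_by(+51°): θ ← 192° +51° = 243°
rotate_crank_by(+48°): θ ← 243° +48° = 291°
rotate_crank_by(-54°): θ ← 291° -54° = 237°
crank pin P = (r cos θ, r sin θ) = (-31.044425, -47.804222)
h = r sin θ − e = -47.804222 − 7 = -54.804222
x = r cos θ + √(L² − h²) = -31.044425 + √(66049.0 − 3003.5028) = -31.044425 + 251.088624 = 220.044199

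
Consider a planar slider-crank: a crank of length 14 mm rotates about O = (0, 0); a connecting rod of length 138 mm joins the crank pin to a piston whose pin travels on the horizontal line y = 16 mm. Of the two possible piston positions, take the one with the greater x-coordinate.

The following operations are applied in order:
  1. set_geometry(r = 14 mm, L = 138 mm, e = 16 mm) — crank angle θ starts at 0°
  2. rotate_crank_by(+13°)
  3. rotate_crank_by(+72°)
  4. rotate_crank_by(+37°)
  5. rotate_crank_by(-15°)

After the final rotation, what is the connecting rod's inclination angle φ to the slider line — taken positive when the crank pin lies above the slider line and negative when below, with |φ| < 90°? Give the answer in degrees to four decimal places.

-1.0844

set_geometry: r = 14 mm, L = 138 mm, e = 16 mm; θ ← 0°
rotate_crank_by(+13°): θ ← 0° +13° = 13°
rotate_crank_by(+72°): θ ← 13° +72° = 85°
rotate_crank_by(+37°): θ ← 85° +37° = 122°
rotate_crank_by(-15°): θ ← 122° -15° = 107°
crank pin P = (r cos θ, r sin θ) = (-4.093204, 13.388267)
h = r sin θ − e = 13.388267 − 16 = -2.611733
sin φ = h / L = -2.611733 / 138 = -0.01892560
φ = arcsin(-0.01892560) = -1.084422°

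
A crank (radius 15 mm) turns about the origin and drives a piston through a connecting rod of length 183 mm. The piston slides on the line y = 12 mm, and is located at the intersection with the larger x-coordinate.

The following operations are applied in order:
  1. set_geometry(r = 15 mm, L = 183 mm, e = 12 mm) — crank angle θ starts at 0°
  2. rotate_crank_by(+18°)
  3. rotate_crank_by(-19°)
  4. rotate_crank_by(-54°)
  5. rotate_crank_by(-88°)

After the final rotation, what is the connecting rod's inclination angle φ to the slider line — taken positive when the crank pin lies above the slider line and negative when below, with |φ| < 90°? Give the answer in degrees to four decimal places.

set_geometry: r = 15 mm, L = 183 mm, e = 12 mm; θ ← 0°
rotate_crank_by(+18°): θ ← 0° +18° = 18°
rotate_crank_by(-19°): θ ← 18° -19° = -1°
rotate_crank_by(-54°): θ ← -1° -54° = -55°
rotate_crank_by(-88°): θ ← -55° -88° = -143°
crank pin P = (r cos θ, r sin θ) = (-11.979533, -9.027225)
h = r sin θ − e = -9.027225 − 12 = -21.027225
sin φ = h / L = -21.027225 / 183 = -0.11490287
φ = arcsin(-0.11490287) = -6.598023°

-6.5980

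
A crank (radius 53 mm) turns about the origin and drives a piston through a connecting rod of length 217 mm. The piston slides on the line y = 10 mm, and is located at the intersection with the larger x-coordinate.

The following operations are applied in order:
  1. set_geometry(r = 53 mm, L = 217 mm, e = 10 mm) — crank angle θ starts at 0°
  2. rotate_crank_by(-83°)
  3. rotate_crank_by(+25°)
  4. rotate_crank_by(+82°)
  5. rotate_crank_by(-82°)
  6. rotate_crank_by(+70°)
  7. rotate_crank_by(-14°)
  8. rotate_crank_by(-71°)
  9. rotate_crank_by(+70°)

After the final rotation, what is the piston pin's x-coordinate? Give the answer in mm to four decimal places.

set_geometry: r = 53 mm, L = 217 mm, e = 10 mm; θ ← 0°
rotate_crank_by(-83°): θ ← 0° -83° = -83°
rotate_crank_by(+25°): θ ← -83° +25° = -58°
rotate_crank_by(+82°): θ ← -58° +82° = 24°
rotate_crank_by(-82°): θ ← 24° -82° = -58°
rotate_crank_by(+70°): θ ← -58° +70° = 12°
rotate_crank_by(-14°): θ ← 12° -14° = -2°
rotate_crank_by(-71°): θ ← -2° -71° = -73°
rotate_crank_by(+70°): θ ← -73° +70° = -3°
crank pin P = (r cos θ, r sin θ) = (52.927365, -2.773806)
h = r sin θ − e = -2.773806 − 10 = -12.773806
x = r cos θ + √(L² − h²) = 52.927365 + √(47089.0 − 163.1701) = 52.927365 + 216.623706 = 269.551071

269.5511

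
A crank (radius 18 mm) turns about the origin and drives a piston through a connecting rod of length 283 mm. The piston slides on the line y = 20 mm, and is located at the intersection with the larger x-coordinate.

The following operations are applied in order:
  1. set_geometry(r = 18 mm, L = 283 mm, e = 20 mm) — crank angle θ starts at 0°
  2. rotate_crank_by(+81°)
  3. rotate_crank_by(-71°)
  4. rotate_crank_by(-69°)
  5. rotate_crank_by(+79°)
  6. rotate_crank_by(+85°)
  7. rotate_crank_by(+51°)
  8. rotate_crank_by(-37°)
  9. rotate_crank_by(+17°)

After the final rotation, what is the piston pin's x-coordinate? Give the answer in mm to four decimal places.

set_geometry: r = 18 mm, L = 283 mm, e = 20 mm; θ ← 0°
rotate_crank_by(+81°): θ ← 0° +81° = 81°
rotate_crank_by(-71°): θ ← 81° -71° = 10°
rotate_crank_by(-69°): θ ← 10° -69° = -59°
rotate_crank_by(+79°): θ ← -59° +79° = 20°
rotate_crank_by(+85°): θ ← 20° +85° = 105°
rotate_crank_by(+51°): θ ← 105° +51° = 156°
rotate_crank_by(-37°): θ ← 156° -37° = 119°
rotate_crank_by(+17°): θ ← 119° +17° = 136°
crank pin P = (r cos θ, r sin θ) = (-12.948116, 12.503851)
h = r sin θ − e = 12.503851 − 20 = -7.496149
x = r cos θ + √(L² − h²) = -12.948116 + √(80089.0 − 56.1923) = -12.948116 + 282.900703 = 269.952587

269.9526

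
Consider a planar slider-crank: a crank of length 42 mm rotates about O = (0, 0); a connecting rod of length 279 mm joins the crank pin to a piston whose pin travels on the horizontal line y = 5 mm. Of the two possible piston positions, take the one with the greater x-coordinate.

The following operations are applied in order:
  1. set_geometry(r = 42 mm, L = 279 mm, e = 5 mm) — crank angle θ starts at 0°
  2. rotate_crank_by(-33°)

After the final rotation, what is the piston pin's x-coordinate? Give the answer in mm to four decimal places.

312.8282

set_geometry: r = 42 mm, L = 279 mm, e = 5 mm; θ ← 0°
rotate_crank_by(-33°): θ ← 0° -33° = -33°
crank pin P = (r cos θ, r sin θ) = (35.224164, -22.874839)
h = r sin θ − e = -22.874839 − 5 = -27.874839
x = r cos θ + √(L² − h²) = 35.224164 + √(77841.0 − 777.0067) = 35.224164 + 277.604023 = 312.828186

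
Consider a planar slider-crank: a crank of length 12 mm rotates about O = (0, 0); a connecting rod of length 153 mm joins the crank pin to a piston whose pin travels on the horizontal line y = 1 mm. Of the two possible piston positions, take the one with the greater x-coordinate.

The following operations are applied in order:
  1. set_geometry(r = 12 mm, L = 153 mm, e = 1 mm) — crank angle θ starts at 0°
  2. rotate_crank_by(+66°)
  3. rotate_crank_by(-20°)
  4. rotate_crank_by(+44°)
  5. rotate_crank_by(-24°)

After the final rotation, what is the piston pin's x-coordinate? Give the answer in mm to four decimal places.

set_geometry: r = 12 mm, L = 153 mm, e = 1 mm; θ ← 0°
rotate_crank_by(+66°): θ ← 0° +66° = 66°
rotate_crank_by(-20°): θ ← 66° -20° = 46°
rotate_crank_by(+44°): θ ← 46° +44° = 90°
rotate_crank_by(-24°): θ ← 90° -24° = 66°
crank pin P = (r cos θ, r sin θ) = (4.880840, 10.962545)
h = r sin θ − e = 10.962545 − 1 = 9.962545
x = r cos θ + √(L² − h²) = 4.880840 + √(23409.0 − 99.2523) = 4.880840 + 152.675301 = 157.556141

157.5561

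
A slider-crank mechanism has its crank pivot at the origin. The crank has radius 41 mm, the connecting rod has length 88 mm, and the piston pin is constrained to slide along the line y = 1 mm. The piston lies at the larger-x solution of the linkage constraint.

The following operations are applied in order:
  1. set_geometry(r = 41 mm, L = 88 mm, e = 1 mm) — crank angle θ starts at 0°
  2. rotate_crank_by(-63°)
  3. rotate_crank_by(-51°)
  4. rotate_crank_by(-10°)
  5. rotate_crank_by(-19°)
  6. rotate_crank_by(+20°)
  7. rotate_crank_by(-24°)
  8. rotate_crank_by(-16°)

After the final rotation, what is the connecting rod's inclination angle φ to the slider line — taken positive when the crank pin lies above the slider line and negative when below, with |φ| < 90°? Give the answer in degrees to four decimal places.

set_geometry: r = 41 mm, L = 88 mm, e = 1 mm; θ ← 0°
rotate_crank_by(-63°): θ ← 0° -63° = -63°
rotate_crank_by(-51°): θ ← -63° -51° = -114°
rotate_crank_by(-10°): θ ← -114° -10° = -124°
rotate_crank_by(-19°): θ ← -124° -19° = -143°
rotate_crank_by(+20°): θ ← -143° +20° = -123°
rotate_crank_by(-24°): θ ← -123° -24° = -147°
rotate_crank_by(-16°): θ ← -147° -16° = -163°
crank pin P = (r cos θ, r sin θ) = (-39.208495, -11.987240)
h = r sin θ − e = -11.987240 − 1 = -12.987240
sin φ = h / L = -12.987240 / 88 = -0.14758227
φ = arcsin(-0.14758227) = -8.486842°

-8.4868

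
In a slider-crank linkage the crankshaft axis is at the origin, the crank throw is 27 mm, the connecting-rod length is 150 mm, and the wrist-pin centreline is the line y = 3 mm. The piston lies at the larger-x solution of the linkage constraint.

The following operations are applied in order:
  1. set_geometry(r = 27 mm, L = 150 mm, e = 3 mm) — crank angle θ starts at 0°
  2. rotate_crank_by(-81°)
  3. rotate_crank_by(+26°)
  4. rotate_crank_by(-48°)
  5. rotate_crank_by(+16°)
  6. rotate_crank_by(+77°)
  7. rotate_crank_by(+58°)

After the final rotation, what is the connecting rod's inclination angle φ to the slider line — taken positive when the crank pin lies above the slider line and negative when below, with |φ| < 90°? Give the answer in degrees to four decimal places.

6.5325

set_geometry: r = 27 mm, L = 150 mm, e = 3 mm; θ ← 0°
rotate_crank_by(-81°): θ ← 0° -81° = -81°
rotate_crank_by(+26°): θ ← -81° +26° = -55°
rotate_crank_by(-48°): θ ← -55° -48° = -103°
rotate_crank_by(+16°): θ ← -103° +16° = -87°
rotate_crank_by(+77°): θ ← -87° +77° = -10°
rotate_crank_by(+58°): θ ← -10° +58° = 48°
crank pin P = (r cos θ, r sin θ) = (18.066526, 20.064910)
h = r sin θ − e = 20.064910 − 3 = 17.064910
sin φ = h / L = 17.064910 / 150 = 0.11376607
φ = arcsin(0.11376607) = 6.532459°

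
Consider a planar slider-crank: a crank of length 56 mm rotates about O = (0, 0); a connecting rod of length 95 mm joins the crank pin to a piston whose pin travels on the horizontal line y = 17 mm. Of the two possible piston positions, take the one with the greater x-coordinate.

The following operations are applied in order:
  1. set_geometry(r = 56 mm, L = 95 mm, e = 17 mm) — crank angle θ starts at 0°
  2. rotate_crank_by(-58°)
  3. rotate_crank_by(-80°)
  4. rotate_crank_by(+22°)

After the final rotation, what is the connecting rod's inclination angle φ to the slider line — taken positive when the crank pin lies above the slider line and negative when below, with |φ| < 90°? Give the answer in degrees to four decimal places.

-45.1343

set_geometry: r = 56 mm, L = 95 mm, e = 17 mm; θ ← 0°
rotate_crank_by(-58°): θ ← 0° -58° = -58°
rotate_crank_by(-80°): θ ← -58° -80° = -138°
rotate_crank_by(+22°): θ ← -138° +22° = -116°
crank pin P = (r cos θ, r sin θ) = (-24.548784, -50.332467)
h = r sin θ − e = -50.332467 − 17 = -67.332467
sin φ = h / L = -67.332467 / 95 = -0.70876281
φ = arcsin(-0.70876281) = -45.134343°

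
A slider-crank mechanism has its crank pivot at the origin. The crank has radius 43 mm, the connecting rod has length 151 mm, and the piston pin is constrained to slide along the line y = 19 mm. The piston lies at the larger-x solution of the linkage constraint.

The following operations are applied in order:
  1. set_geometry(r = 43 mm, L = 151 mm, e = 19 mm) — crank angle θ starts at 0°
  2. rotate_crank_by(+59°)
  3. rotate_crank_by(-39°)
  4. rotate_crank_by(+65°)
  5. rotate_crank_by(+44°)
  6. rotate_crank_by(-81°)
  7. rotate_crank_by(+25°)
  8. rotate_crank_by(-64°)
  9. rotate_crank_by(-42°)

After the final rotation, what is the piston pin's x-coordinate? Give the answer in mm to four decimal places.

180.9821

set_geometry: r = 43 mm, L = 151 mm, e = 19 mm; θ ← 0°
rotate_crank_by(+59°): θ ← 0° +59° = 59°
rotate_crank_by(-39°): θ ← 59° -39° = 20°
rotate_crank_by(+65°): θ ← 20° +65° = 85°
rotate_crank_by(+44°): θ ← 85° +44° = 129°
rotate_crank_by(-81°): θ ← 129° -81° = 48°
rotate_crank_by(+25°): θ ← 48° +25° = 73°
rotate_crank_by(-64°): θ ← 73° -64° = 9°
rotate_crank_by(-42°): θ ← 9° -42° = -33°
crank pin P = (r cos θ, r sin θ) = (36.062834, -23.419479)
h = r sin θ − e = -23.419479 − 19 = -42.419479
x = r cos θ + √(L² − h²) = 36.062834 + √(22801.0 − 1799.4122) = 36.062834 + 144.919246 = 180.982080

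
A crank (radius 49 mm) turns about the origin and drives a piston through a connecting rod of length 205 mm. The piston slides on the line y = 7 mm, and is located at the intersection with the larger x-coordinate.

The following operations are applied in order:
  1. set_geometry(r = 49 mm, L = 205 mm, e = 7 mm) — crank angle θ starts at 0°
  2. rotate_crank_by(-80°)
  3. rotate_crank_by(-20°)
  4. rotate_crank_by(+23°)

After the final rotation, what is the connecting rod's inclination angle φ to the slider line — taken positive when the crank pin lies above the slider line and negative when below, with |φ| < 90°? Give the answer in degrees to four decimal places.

-15.4885

set_geometry: r = 49 mm, L = 205 mm, e = 7 mm; θ ← 0°
rotate_crank_by(-80°): θ ← 0° -80° = -80°
rotate_crank_by(-20°): θ ← -80° -20° = -100°
rotate_crank_by(+23°): θ ← -100° +23° = -77°
crank pin P = (r cos θ, r sin θ) = (11.022602, -47.744133)
h = r sin θ − e = -47.744133 − 7 = -54.744133
sin φ = h / L = -54.744133 / 205 = -0.26704455
φ = arcsin(-0.26704455) = -15.488476°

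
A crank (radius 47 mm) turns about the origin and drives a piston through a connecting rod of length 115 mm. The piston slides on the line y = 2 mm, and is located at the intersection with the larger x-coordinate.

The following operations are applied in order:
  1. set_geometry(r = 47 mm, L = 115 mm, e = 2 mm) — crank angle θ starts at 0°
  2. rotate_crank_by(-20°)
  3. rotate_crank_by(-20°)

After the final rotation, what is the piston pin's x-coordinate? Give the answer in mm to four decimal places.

set_geometry: r = 47 mm, L = 115 mm, e = 2 mm; θ ← 0°
rotate_crank_by(-20°): θ ← 0° -20° = -20°
rotate_crank_by(-20°): θ ← -20° -20° = -40°
crank pin P = (r cos θ, r sin θ) = (36.004089, -30.211018)
h = r sin θ − e = -30.211018 − 2 = -32.211018
x = r cos θ + √(L² − h²) = 36.004089 + √(13225.0 − 1037.5497) = 36.004089 + 110.396786 = 146.400875

146.4009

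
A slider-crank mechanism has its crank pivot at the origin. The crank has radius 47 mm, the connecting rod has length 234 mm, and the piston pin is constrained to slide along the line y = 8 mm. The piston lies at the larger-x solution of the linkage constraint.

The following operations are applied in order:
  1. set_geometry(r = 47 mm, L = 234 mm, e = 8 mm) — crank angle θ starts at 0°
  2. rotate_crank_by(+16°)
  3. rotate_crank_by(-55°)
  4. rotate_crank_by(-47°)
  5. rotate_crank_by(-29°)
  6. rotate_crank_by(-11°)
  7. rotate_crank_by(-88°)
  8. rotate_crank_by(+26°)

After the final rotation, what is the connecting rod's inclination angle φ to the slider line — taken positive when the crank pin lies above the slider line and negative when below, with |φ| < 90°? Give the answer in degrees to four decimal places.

-0.3572

set_geometry: r = 47 mm, L = 234 mm, e = 8 mm; θ ← 0°
rotate_crank_by(+16°): θ ← 0° +16° = 16°
rotate_crank_by(-55°): θ ← 16° -55° = -39°
rotate_crank_by(-47°): θ ← -39° -47° = -86°
rotate_crank_by(-29°): θ ← -86° -29° = -115°
rotate_crank_by(-11°): θ ← -115° -11° = -126°
rotate_crank_by(-88°): θ ← -126° -88° = -214°
rotate_crank_by(+26°): θ ← -214° +26° = -188°
crank pin P = (r cos θ, r sin θ) = (-46.542599, 6.541136)
h = r sin θ − e = 6.541136 − 8 = -1.458864
sin φ = h / L = -1.458864 / 234 = -0.00623446
φ = arcsin(-0.00623446) = -0.357211°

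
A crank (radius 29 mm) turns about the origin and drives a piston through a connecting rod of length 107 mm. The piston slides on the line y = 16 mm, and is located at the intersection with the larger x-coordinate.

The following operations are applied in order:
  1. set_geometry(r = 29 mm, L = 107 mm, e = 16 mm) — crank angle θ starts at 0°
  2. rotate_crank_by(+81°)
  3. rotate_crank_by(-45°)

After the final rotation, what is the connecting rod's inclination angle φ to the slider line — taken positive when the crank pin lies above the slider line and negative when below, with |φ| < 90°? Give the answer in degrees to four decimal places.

set_geometry: r = 29 mm, L = 107 mm, e = 16 mm; θ ← 0°
rotate_crank_by(+81°): θ ← 0° +81° = 81°
rotate_crank_by(-45°): θ ← 81° -45° = 36°
crank pin P = (r cos θ, r sin θ) = (23.461493, 17.045772)
h = r sin θ − e = 17.045772 − 16 = 1.045772
sin φ = h / L = 1.045772 / 107 = 0.00977357
φ = arcsin(0.00977357) = 0.559993°

0.5600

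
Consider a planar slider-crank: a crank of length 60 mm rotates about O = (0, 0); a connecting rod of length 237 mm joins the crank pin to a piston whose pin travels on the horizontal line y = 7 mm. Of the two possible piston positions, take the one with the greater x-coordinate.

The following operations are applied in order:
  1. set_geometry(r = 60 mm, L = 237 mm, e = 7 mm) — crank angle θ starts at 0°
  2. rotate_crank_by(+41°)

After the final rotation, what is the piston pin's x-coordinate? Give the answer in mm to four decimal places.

280.0625

set_geometry: r = 60 mm, L = 237 mm, e = 7 mm; θ ← 0°
rotate_crank_by(+41°): θ ← 0° +41° = 41°
crank pin P = (r cos θ, r sin θ) = (45.282575, 39.363542)
h = r sin θ − e = 39.363542 − 7 = 32.363542
x = r cos θ + √(L² − h²) = 45.282575 + √(56169.0 − 1047.3988) = 45.282575 + 234.779899 = 280.062474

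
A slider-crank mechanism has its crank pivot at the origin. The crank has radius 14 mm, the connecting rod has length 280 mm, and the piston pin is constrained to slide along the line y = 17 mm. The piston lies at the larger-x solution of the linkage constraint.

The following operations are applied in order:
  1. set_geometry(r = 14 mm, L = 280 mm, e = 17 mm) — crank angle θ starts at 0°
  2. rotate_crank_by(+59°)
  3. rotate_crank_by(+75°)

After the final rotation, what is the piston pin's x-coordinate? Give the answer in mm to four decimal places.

270.1890

set_geometry: r = 14 mm, L = 280 mm, e = 17 mm; θ ← 0°
rotate_crank_by(+59°): θ ← 0° +59° = 59°
rotate_crank_by(+75°): θ ← 59° +75° = 134°
crank pin P = (r cos θ, r sin θ) = (-9.725217, 10.070757)
h = r sin θ − e = 10.070757 − 17 = -6.929243
x = r cos θ + √(L² − h²) = -9.725217 + √(78400.0 − 48.0144) = -9.725217 + 279.914247 = 270.189030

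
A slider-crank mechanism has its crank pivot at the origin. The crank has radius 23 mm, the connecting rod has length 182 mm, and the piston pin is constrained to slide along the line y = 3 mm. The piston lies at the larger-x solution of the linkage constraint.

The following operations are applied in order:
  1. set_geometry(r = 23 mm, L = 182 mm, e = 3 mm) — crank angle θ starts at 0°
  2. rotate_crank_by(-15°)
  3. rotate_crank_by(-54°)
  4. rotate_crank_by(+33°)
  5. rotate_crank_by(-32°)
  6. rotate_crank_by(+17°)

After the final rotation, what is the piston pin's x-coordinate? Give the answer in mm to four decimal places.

195.2733

set_geometry: r = 23 mm, L = 182 mm, e = 3 mm; θ ← 0°
rotate_crank_by(-15°): θ ← 0° -15° = -15°
rotate_crank_by(-54°): θ ← -15° -54° = -69°
rotate_crank_by(+33°): θ ← -69° +33° = -36°
rotate_crank_by(-32°): θ ← -36° -32° = -68°
rotate_crank_by(+17°): θ ← -68° +17° = -51°
crank pin P = (r cos θ, r sin θ) = (14.474369, -17.874357)
h = r sin θ − e = -17.874357 − 3 = -20.874357
x = r cos θ + √(L² − h²) = 14.474369 + √(33124.0 − 435.7388) = 14.474369 + 180.798952 = 195.273321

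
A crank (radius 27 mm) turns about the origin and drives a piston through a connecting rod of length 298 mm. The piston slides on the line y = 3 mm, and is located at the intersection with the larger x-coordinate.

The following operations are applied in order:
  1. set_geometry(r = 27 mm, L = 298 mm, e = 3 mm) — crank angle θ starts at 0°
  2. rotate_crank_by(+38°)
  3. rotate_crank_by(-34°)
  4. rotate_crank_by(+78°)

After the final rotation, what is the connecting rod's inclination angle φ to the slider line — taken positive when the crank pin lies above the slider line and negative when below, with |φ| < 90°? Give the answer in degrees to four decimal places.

set_geometry: r = 27 mm, L = 298 mm, e = 3 mm; θ ← 0°
rotate_crank_by(+38°): θ ← 0° +38° = 38°
rotate_crank_by(-34°): θ ← 38° -34° = 4°
rotate_crank_by(+78°): θ ← 4° +78° = 82°
crank pin P = (r cos θ, r sin θ) = (3.757674, 26.737238)
h = r sin θ − e = 26.737238 − 3 = 23.737238
sin φ = h / L = 23.737238 / 298 = 0.07965516
φ = arcsin(0.07965516) = 4.568745°

4.5687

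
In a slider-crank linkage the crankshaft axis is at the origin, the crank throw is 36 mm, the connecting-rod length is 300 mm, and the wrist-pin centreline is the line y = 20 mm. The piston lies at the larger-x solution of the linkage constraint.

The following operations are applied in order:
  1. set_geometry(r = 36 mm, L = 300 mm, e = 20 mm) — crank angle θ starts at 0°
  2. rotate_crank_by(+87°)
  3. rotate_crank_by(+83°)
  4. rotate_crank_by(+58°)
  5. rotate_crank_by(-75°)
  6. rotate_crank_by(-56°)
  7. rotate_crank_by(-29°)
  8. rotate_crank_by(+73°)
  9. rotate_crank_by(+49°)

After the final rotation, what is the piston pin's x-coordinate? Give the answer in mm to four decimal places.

set_geometry: r = 36 mm, L = 300 mm, e = 20 mm; θ ← 0°
rotate_crank_by(+87°): θ ← 0° +87° = 87°
rotate_crank_by(+83°): θ ← 87° +83° = 170°
rotate_crank_by(+58°): θ ← 170° +58° = 228°
rotate_crank_by(-75°): θ ← 228° -75° = 153°
rotate_crank_by(-56°): θ ← 153° -56° = 97°
rotate_crank_by(-29°): θ ← 97° -29° = 68°
rotate_crank_by(+73°): θ ← 68° +73° = 141°
rotate_crank_by(+49°): θ ← 141° +49° = 190°
crank pin P = (r cos θ, r sin θ) = (-35.453079, -6.251334)
h = r sin θ − e = -6.251334 − 20 = -26.251334
x = r cos θ + √(L² − h²) = -35.453079 + √(90000.0 − 689.1326) = -35.453079 + 298.849239 = 263.396160

263.3962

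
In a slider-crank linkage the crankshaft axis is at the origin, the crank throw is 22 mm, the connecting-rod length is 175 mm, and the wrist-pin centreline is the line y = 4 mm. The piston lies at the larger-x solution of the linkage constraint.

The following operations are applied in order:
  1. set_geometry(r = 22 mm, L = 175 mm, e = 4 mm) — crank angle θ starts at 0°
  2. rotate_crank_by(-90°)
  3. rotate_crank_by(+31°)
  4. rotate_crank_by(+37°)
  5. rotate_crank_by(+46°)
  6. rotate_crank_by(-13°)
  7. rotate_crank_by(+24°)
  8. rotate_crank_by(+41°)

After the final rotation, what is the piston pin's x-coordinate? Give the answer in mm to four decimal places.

set_geometry: r = 22 mm, L = 175 mm, e = 4 mm; θ ← 0°
rotate_crank_by(-90°): θ ← 0° -90° = -90°
rotate_crank_by(+31°): θ ← -90° +31° = -59°
rotate_crank_by(+37°): θ ← -59° +37° = -22°
rotate_crank_by(+46°): θ ← -22° +46° = 24°
rotate_crank_by(-13°): θ ← 24° -13° = 11°
rotate_crank_by(+24°): θ ← 11° +24° = 35°
rotate_crank_by(+41°): θ ← 35° +41° = 76°
crank pin P = (r cos θ, r sin θ) = (5.322282, 21.346506)
h = r sin θ − e = 21.346506 − 4 = 17.346506
x = r cos θ + √(L² − h²) = 5.322282 + √(30625.0 − 300.9013) = 5.322282 + 174.138160 = 179.460442

179.4604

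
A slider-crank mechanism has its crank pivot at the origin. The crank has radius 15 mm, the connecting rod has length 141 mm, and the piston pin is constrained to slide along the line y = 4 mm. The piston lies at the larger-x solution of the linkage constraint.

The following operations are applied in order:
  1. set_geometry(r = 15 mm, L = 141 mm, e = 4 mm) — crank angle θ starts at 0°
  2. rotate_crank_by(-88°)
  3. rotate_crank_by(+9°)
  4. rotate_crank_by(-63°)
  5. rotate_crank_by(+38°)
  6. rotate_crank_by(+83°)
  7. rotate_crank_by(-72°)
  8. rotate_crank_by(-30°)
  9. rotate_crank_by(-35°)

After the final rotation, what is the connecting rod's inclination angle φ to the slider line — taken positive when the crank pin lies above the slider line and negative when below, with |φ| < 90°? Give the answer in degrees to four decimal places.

set_geometry: r = 15 mm, L = 141 mm, e = 4 mm; θ ← 0°
rotate_crank_by(-88°): θ ← 0° -88° = -88°
rotate_crank_by(+9°): θ ← -88° +9° = -79°
rotate_crank_by(-63°): θ ← -79° -63° = -142°
rotate_crank_by(+38°): θ ← -142° +38° = -104°
rotate_crank_by(+83°): θ ← -104° +83° = -21°
rotate_crank_by(-72°): θ ← -21° -72° = -93°
rotate_crank_by(-30°): θ ← -93° -30° = -123°
rotate_crank_by(-35°): θ ← -123° -35° = -158°
crank pin P = (r cos θ, r sin θ) = (-13.907758, -5.619099)
h = r sin θ − e = -5.619099 − 4 = -9.619099
sin φ = h / L = -9.619099 / 141 = -0.06822056
φ = arcsin(-0.06822056) = -3.911788°

-3.9118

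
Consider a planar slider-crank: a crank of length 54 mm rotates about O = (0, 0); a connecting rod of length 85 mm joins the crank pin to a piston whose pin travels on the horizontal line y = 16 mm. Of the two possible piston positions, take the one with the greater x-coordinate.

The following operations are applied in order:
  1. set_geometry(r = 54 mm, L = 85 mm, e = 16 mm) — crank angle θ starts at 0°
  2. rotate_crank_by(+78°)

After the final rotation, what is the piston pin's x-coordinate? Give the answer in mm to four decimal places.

set_geometry: r = 54 mm, L = 85 mm, e = 16 mm; θ ← 0°
rotate_crank_by(+78°): θ ← 0° +78° = 78°
crank pin P = (r cos θ, r sin θ) = (11.227231, 52.819970)
h = r sin θ − e = 52.819970 − 16 = 36.819970
x = r cos θ + √(L² − h²) = 11.227231 + √(7225.0 − 1355.7102) = 11.227231 + 76.611290 = 87.838521

87.8385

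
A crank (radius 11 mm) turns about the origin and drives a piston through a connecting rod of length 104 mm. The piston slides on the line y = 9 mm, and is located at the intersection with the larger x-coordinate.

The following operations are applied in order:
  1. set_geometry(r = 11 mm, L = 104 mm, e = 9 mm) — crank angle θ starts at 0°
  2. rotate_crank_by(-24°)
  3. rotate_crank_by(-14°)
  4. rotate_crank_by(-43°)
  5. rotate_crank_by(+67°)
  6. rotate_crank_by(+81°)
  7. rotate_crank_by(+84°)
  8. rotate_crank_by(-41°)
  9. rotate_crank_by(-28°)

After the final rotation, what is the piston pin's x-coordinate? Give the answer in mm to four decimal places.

105.5137

set_geometry: r = 11 mm, L = 104 mm, e = 9 mm; θ ← 0°
rotate_crank_by(-24°): θ ← 0° -24° = -24°
rotate_crank_by(-14°): θ ← -24° -14° = -38°
rotate_crank_by(-43°): θ ← -38° -43° = -81°
rotate_crank_by(+67°): θ ← -81° +67° = -14°
rotate_crank_by(+81°): θ ← -14° +81° = 67°
rotate_crank_by(+84°): θ ← 67° +84° = 151°
rotate_crank_by(-41°): θ ← 151° -41° = 110°
rotate_crank_by(-28°): θ ← 110° -28° = 82°
crank pin P = (r cos θ, r sin θ) = (1.530904, 10.892949)
h = r sin θ − e = 10.892949 − 9 = 1.892949
x = r cos θ + √(L² − h²) = 1.530904 + √(10816.0 − 3.5833) = 1.530904 + 103.982771 = 105.513675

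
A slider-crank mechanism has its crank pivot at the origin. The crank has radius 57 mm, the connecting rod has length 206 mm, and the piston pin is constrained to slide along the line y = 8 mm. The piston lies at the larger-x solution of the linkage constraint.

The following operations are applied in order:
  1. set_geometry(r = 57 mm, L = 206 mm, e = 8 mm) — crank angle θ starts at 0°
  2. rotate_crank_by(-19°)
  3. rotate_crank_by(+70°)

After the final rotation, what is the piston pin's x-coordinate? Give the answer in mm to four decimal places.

238.6482

set_geometry: r = 57 mm, L = 206 mm, e = 8 mm; θ ← 0°
rotate_crank_by(-19°): θ ← 0° -19° = -19°
rotate_crank_by(+70°): θ ← -19° +70° = 51°
crank pin P = (r cos θ, r sin θ) = (35.871262, 44.297320)
h = r sin θ − e = 44.297320 − 8 = 36.297320
x = r cos θ + √(L² − h²) = 35.871262 + √(42436.0 − 1317.4954) = 35.871262 + 202.776982 = 238.648245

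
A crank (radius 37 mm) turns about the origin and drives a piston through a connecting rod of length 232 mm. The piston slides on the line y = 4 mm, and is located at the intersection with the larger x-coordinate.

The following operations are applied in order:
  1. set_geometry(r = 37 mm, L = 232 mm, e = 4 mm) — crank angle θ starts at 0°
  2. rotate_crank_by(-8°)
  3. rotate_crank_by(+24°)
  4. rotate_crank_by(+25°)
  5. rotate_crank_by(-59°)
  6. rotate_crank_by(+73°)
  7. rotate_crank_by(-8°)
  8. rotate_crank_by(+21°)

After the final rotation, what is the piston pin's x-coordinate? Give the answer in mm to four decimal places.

243.8725

set_geometry: r = 37 mm, L = 232 mm, e = 4 mm; θ ← 0°
rotate_crank_by(-8°): θ ← 0° -8° = -8°
rotate_crank_by(+24°): θ ← -8° +24° = 16°
rotate_crank_by(+25°): θ ← 16° +25° = 41°
rotate_crank_by(-59°): θ ← 41° -59° = -18°
rotate_crank_by(+73°): θ ← -18° +73° = 55°
rotate_crank_by(-8°): θ ← 55° -8° = 47°
rotate_crank_by(+21°): θ ← 47° +21° = 68°
crank pin P = (r cos θ, r sin θ) = (13.860444, 34.305803)
h = r sin θ − e = 34.305803 − 4 = 30.305803
x = r cos θ + √(L² − h²) = 13.860444 + √(53824.0 − 918.4417) = 13.860444 + 230.012083 = 243.872527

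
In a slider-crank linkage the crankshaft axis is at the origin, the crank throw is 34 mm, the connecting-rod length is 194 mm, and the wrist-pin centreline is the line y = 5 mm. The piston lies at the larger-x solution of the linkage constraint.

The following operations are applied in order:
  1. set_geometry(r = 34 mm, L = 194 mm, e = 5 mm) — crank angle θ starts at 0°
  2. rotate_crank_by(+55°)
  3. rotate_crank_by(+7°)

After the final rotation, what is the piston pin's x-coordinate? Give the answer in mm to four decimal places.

set_geometry: r = 34 mm, L = 194 mm, e = 5 mm; θ ← 0°
rotate_crank_by(+55°): θ ← 0° +55° = 55°
rotate_crank_by(+7°): θ ← 55° +7° = 62°
crank pin P = (r cos θ, r sin θ) = (15.962033, 30.020218)
h = r sin θ − e = 30.020218 − 5 = 25.020218
x = r cos θ + √(L² − h²) = 15.962033 + √(37636.0 − 626.0113) = 15.962033 + 192.379803 = 208.341836

208.3418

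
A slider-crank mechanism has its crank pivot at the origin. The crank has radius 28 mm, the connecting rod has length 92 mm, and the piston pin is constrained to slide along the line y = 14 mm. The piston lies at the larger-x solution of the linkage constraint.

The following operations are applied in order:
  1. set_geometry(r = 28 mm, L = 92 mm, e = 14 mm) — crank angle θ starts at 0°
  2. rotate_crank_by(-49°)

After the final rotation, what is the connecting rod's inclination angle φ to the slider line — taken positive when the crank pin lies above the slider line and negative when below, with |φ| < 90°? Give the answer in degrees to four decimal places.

set_geometry: r = 28 mm, L = 92 mm, e = 14 mm; θ ← 0°
rotate_crank_by(-49°): θ ← 0° -49° = -49°
crank pin P = (r cos θ, r sin θ) = (18.369653, -21.131868)
h = r sin θ − e = -21.131868 − 14 = -35.131868
sin φ = h / L = -35.131868 / 92 = -0.38186813
φ = arcsin(-0.38186813) = -22.449447°

-22.4494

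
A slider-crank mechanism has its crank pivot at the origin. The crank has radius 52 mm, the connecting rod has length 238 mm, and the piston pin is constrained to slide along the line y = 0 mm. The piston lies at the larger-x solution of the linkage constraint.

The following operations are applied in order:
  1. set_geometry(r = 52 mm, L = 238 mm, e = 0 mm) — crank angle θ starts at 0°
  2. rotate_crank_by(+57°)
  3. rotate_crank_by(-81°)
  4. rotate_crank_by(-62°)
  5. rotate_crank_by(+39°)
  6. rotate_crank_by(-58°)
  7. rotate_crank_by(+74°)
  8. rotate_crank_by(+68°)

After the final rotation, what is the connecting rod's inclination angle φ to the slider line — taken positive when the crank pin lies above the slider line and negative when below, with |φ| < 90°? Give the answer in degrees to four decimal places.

7.5556

set_geometry: r = 52 mm, L = 238 mm, e = 0 mm; θ ← 0°
rotate_crank_by(+57°): θ ← 0° +57° = 57°
rotate_crank_by(-81°): θ ← 57° -81° = -24°
rotate_crank_by(-62°): θ ← -24° -62° = -86°
rotate_crank_by(+39°): θ ← -86° +39° = -47°
rotate_crank_by(-58°): θ ← -47° -58° = -105°
rotate_crank_by(+74°): θ ← -105° +74° = -31°
rotate_crank_by(+68°): θ ← -31° +68° = 37°
crank pin P = (r cos θ, r sin θ) = (41.529047, 31.294381)
h = r sin θ − e = 31.294381 − 0 = 31.294381
sin φ = h / L = 31.294381 / 238 = 0.13148900
φ = arcsin(0.13148900) = 7.555644°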